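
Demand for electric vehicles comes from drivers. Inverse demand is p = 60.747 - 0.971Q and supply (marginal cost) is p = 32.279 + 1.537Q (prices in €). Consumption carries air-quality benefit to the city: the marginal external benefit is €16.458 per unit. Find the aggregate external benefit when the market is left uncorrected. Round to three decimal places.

€186.813

Market equilibrium (private): 32.279 + 1.537Q = 60.747 - 0.971Q → Q_m = 11.3509.
Total external benefit = MEB × Q_m = 16.458 × 11.3509 = 186.8131.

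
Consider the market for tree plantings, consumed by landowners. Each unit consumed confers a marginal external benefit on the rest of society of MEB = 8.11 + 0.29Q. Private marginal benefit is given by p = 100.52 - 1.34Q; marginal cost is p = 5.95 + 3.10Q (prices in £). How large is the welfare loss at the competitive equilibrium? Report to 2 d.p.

DWL = £24.59

Market equilibrium (private): 5.95 + 3.10Q = 100.52 - 1.34Q → Q_m = 21.2995.
Social marginal benefit = demand + MEB = 108.63 - 1.05Q.
Set SMB = MC: 108.63 - 1.05Q = 5.95 + 3.10Q → Q* = 24.7422.
Between Q* and Q_m the wedge SMB − MC runs linearly from 0 to MEB(Q_m), so the loss is a triangle.
DWL = ½ × 3.4427 × 14.2869 = 24.5928.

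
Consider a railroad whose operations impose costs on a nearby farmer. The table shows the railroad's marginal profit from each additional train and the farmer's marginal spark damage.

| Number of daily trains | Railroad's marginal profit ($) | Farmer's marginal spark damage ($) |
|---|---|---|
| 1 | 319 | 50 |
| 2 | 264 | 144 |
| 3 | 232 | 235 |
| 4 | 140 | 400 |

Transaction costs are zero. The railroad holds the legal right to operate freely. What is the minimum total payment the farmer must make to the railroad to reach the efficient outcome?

$372

Left alone the railroad would choose level 4 (marginal profit stays positive).
Efficient level: k* = 2 (marginal profit ≥ marginal spark damage through 2).
The farmer must at least cover the railroad's forgone profit from cutting 4→2: 232 + 140 = 372.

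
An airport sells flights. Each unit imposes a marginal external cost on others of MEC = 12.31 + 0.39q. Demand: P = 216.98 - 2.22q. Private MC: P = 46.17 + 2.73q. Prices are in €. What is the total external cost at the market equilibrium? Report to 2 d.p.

€656.98

Market equilibrium (private): 46.17 + 2.73q = 216.98 - 2.22q → q_m = 34.5071.
Total external cost = ∫₀^{q_m} (12.31 + 0.39q) dq = 12.31×34.5071 + ½×0.39×34.5071² = 656.9767.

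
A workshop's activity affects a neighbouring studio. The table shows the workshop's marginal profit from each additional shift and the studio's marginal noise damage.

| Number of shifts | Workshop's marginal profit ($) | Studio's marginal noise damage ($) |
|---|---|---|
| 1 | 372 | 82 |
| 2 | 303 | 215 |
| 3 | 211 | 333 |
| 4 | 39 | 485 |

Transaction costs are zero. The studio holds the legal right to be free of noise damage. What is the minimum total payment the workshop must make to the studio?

$297

Efficient level: marginal profit ≥ marginal noise damage through level 2, so k* = 2.
With the studio holding the right, the workshop must at least compensate total damage at k*: 82 + 215 = 297.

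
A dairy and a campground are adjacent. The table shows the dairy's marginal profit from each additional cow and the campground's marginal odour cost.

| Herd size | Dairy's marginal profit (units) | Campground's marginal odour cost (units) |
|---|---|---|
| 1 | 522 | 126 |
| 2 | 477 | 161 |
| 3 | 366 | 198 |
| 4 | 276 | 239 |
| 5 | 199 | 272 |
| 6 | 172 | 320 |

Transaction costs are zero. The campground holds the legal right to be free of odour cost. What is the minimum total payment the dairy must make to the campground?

724

Efficient level: marginal profit ≥ marginal odour cost through level 4, so k* = 4.
With the campground holding the right, the dairy must at least compensate total damage at k*: 126 + 161 + 198 + 239 = 724.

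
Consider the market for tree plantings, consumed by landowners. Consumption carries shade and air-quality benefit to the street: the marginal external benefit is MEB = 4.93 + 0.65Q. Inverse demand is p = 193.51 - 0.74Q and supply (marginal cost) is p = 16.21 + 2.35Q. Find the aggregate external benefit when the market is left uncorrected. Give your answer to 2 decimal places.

1352.88

Market equilibrium (private): 16.21 + 2.35Q = 193.51 - 0.74Q → Q_m = 57.3786.
Total external benefit = ∫₀^{Q_m} (4.93 + 0.65Q) dQ = 4.93×57.3786 + ½×0.65×57.3786² = 1352.8752.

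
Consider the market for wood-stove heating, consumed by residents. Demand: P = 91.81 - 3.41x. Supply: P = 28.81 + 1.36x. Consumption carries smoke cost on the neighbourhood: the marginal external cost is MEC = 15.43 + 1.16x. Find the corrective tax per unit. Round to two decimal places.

tax = 24.74 per unit

Social marginal benefit = demand − MEC = 76.38 - 4.57x.
Set SMB = MC: 76.38 - 4.57x = 28.81 + 1.36x → x* = 8.0219.
The Pigouvian tax equals MEC at x*: 15.43 + 1.16×8.0219 = 24.7354.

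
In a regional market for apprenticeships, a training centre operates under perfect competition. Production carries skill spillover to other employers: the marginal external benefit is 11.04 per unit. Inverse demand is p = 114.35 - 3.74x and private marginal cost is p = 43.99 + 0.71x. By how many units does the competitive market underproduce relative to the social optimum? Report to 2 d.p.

2.48 units

Market equilibrium (private): 43.99 + 0.71x = 114.35 - 3.74x → x_m = 15.8112.
Social marginal cost = private MC − MEB = 32.95 + 0.71x.
Set SMC = demand: 32.95 + 0.71x = 114.35 - 3.74x → x* = 18.2921.
Gap = |15.8112 − 18.2921| = 2.4809.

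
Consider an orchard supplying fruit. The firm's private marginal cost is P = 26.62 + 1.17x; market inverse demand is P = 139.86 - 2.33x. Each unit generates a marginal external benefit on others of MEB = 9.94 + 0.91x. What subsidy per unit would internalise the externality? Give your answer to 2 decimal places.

Social marginal cost = private MC − MEB = 16.68 + 0.26x.
Set SMC = demand: 16.68 + 0.26x = 139.86 - 2.33x → x* = 47.5598.
The Pigouvian subsidy equals MEB at x*: 9.94 + 0.91×47.5598 = 53.2194.

subsidy = 53.22 per unit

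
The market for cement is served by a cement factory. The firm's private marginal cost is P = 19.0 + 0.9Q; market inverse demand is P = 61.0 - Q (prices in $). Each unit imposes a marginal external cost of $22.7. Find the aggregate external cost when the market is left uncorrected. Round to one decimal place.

Market equilibrium (private): 19.0 + 0.9Q = 61.0 - Q → Q_m = 22.1053.
Total external cost = MEC × Q_m = 22.7 × 22.1053 = 501.7903.

$501.8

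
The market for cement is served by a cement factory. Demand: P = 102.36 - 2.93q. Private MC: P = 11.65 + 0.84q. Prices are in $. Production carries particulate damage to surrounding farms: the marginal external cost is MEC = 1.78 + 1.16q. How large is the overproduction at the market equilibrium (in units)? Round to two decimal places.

Market equilibrium (private): 11.65 + 0.84q = 102.36 - 2.93q → q_m = 24.0610.
Social marginal cost = private MC + MEC = 13.43 + 2.00q.
Set SMC = demand: 13.43 + 2.00q = 102.36 - 2.93q → q* = 18.0385.
Gap = |24.0610 − 18.0385| = 6.0225.

6.02 units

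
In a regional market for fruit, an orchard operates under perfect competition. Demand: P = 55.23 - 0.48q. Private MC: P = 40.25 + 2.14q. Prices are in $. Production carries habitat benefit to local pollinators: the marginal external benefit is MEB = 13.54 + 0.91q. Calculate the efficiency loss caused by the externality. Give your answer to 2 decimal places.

DWL = $102.72

Market equilibrium (private): 40.25 + 2.14q = 55.23 - 0.48q → q_m = 5.7176.
Social marginal cost = private MC − MEB = 26.71 + 1.23q.
Set SMC = demand: 26.71 + 1.23q = 55.23 - 0.48q → q* = 16.6784.
The welfare-loss triangle has base |q_m − q*| and height MEB(q_m) (the vertical gap between SMC and demand is zero at q* and MEB at q_m).
DWL = ½ × 10.9608 × 18.7430 = 102.7191.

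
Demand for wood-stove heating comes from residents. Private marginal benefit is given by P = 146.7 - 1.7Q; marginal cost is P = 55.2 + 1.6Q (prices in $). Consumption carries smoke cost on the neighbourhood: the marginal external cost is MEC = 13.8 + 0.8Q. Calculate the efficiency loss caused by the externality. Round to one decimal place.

Market equilibrium (private): 55.2 + 1.6Q = 146.7 - 1.7Q → Q_m = 27.7273.
Social marginal benefit = demand − MEC = 132.9 - 2.5Q.
Set SMB = MC: 132.9 - 2.5Q = 55.2 + 1.6Q → Q* = 18.9512.
Between Q* and Q_m the wedge MC − SMB runs linearly from 0 to MEC(Q_m), so the loss is a triangle.
DWL = ½ × 8.7761 × 35.9818 = 157.8899.

DWL = $157.9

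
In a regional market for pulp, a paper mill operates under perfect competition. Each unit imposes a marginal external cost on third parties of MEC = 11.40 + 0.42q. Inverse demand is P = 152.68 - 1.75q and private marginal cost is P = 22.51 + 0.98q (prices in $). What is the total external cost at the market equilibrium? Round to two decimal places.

$1021.00

Market equilibrium (private): 22.51 + 0.98q = 152.68 - 1.75q → q_m = 47.6813.
Total external cost = ∫₀^{q_m} (11.40 + 0.42q) dq = 11.40×47.6813 + ½×0.42×47.6813² = 1021.0032.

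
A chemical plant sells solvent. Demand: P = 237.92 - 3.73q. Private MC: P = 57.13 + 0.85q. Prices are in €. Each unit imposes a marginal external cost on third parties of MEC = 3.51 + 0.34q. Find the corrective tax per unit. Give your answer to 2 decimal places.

tax = €15.76 per unit

Social marginal cost = private MC + MEC = 60.64 + 1.19q.
Set SMC = demand: 60.64 + 1.19q = 237.92 - 3.73q → q* = 36.0325.
The Pigouvian tax equals MEC at q*: 3.51 + 0.34×36.0325 = 15.7611.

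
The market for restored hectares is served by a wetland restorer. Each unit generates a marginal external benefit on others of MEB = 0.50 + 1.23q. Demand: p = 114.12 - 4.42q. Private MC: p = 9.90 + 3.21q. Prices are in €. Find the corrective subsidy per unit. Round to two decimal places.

subsidy = €20.63 per unit

Social marginal cost = private MC − MEB = 9.40 + 1.98q.
Set SMC = demand: 9.40 + 1.98q = 114.12 - 4.42q → q* = 16.3625.
The Pigouvian subsidy equals MEB at q*: 0.50 + 1.23×16.3625 = 20.6259.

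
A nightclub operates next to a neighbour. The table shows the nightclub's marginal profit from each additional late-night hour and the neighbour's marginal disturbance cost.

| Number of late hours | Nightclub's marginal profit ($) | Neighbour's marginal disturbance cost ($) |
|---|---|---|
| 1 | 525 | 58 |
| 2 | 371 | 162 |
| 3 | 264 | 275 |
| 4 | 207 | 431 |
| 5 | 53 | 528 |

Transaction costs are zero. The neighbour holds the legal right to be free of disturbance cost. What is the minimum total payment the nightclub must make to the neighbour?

$220

Efficient level: marginal profit ≥ marginal disturbance cost through level 2, so k* = 2.
With the neighbour holding the right, the nightclub must at least compensate total damage at k*: 58 + 162 = 220.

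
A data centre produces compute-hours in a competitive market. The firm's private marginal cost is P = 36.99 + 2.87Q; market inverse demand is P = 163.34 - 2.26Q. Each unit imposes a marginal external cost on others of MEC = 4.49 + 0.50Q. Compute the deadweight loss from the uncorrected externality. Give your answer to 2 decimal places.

Market equilibrium (private): 36.99 + 2.87Q = 163.34 - 2.26Q → Q_m = 24.6296.
Social marginal cost = private MC + MEC = 41.48 + 3.37Q.
Set SMC = demand: 41.48 + 3.37Q = 163.34 - 2.26Q → Q* = 21.6448.
Between Q* and Q_m the wedge SMC − demand runs linearly from 0 to MEC(Q_m), so the loss is a triangle.
DWL = ½ × 2.9848 × 16.8048 = 25.0795.

DWL = 25.08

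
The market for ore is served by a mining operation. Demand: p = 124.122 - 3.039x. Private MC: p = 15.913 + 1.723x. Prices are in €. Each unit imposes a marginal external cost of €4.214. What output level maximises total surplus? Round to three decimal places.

x* = 21.839

Social marginal cost = private MC + MEC = 20.127 + 1.723x.
Set SMC = demand: 20.127 + 1.723x = 124.122 - 3.039x → x* = 21.8385.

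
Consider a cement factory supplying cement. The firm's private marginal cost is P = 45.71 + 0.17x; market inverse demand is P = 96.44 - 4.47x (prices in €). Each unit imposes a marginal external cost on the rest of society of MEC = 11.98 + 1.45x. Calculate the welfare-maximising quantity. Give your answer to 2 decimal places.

Social marginal cost = private MC + MEC = 57.69 + 1.62x.
Set SMC = demand: 57.69 + 1.62x = 96.44 - 4.47x → x* = 6.3629.

x* = 6.36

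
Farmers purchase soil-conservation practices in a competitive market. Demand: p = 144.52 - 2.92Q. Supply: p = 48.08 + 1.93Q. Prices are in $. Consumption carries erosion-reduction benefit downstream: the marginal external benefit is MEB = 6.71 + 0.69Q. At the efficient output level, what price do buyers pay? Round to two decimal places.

Social marginal benefit = demand + MEB = 151.23 - 2.23Q.
Set SMB = MC: 151.23 - 2.23Q = 48.08 + 1.93Q → Q* = 24.7957.
Consumer price on the demand curve at Q*: 144.52 − 2.92×24.7957 = 72.1166.

P = $72.12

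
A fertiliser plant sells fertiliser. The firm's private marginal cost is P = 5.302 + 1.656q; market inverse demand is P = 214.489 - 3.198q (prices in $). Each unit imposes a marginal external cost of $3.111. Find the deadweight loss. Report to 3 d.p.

Market equilibrium (private): 5.302 + 1.656q = 214.489 - 3.198q → q_m = 43.0958.
Social marginal cost = private MC + MEC = 8.413 + 1.656q.
Set SMC = demand: 8.413 + 1.656q = 214.489 - 3.198q → q* = 42.4549.
The welfare-loss triangle has base |q_m − q*| and height MEC(q_m) (the vertical gap between SMC and demand is zero at q* and MEC at q_m).
DWL = ½ × 0.6409 × 3.1110 = 0.9969.

DWL = $0.997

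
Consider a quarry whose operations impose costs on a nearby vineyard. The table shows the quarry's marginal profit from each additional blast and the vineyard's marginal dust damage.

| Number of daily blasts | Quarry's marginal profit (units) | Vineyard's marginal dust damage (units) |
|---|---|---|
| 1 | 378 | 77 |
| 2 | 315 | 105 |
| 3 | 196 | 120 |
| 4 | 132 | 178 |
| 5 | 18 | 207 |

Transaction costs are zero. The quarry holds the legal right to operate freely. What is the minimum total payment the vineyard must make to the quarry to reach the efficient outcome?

150

Left alone the quarry would choose level 5 (marginal profit stays positive).
Efficient level: k* = 3 (marginal profit ≥ marginal dust damage through 3).
The vineyard must at least cover the quarry's forgone profit from cutting 5→3: 132 + 18 = 150.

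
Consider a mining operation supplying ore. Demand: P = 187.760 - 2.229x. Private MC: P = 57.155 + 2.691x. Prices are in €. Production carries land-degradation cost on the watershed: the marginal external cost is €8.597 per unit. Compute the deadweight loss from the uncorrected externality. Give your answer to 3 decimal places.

Market equilibrium (private): 57.155 + 2.691x = 187.760 - 2.229x → x_m = 26.5457.
Social marginal cost = private MC + MEC = 65.752 + 2.691x.
Set SMC = demand: 65.752 + 2.691x = 187.760 - 2.229x → x* = 24.7984.
The loss is the area between SMC and demand from x* to x_m; with linear curves that's a triangle of height MEC(x_m).
DWL = ½ × 1.7473 × 8.5970 = 7.5108.

DWL = €7.511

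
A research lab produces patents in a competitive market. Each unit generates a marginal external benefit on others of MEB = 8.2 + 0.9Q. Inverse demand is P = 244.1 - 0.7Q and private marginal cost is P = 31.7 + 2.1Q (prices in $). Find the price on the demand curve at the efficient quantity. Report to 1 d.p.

Social marginal cost = private MC − MEB = 23.5 + 1.2Q.
Set SMC = demand: 23.5 + 1.2Q = 244.1 - 0.7Q → Q* = 116.1053.
Consumer price on the demand curve at Q*: 244.1 − 0.7×116.1053 = 162.8263.

P = $162.8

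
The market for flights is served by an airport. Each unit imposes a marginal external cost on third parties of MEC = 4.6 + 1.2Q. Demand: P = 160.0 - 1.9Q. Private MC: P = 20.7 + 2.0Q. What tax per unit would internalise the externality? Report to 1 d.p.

Social marginal cost = private MC + MEC = 25.3 + 3.2Q.
Set SMC = demand: 25.3 + 3.2Q = 160.0 - 1.9Q → Q* = 26.4118.
The Pigouvian tax equals MEC at Q*: 4.6 + 1.2×26.4118 = 36.2942.

tax = 36.3 per unit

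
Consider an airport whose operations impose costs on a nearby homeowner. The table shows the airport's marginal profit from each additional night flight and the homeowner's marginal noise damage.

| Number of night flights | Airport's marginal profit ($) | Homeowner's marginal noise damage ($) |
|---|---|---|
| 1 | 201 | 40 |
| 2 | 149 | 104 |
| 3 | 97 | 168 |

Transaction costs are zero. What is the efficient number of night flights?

2

Bargaining reaches the level where marginal profit last exceeds marginal noise damage.
That holds through level 2 (149 ≥ 104) but not at 3 (97 < 168).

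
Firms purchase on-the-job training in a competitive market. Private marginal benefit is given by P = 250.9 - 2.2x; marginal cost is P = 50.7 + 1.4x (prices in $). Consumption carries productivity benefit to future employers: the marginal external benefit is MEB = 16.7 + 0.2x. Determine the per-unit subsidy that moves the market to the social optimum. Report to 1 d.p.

subsidy = $29.5 per unit

Social marginal benefit = demand + MEB = 267.6 - 2.0x.
Set SMB = MC: 267.6 - 2.0x = 50.7 + 1.4x → x* = 63.7941.
The Pigouvian subsidy equals MEB at x*: 16.7 + 0.2×63.7941 = 29.4588.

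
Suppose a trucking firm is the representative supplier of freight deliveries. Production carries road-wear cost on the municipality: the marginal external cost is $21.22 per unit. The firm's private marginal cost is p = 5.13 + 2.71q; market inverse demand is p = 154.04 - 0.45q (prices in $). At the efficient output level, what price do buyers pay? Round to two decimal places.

Social marginal cost = private MC + MEC = 26.35 + 2.71q.
Set SMC = demand: 26.35 + 2.71q = 154.04 - 0.45q → q* = 40.4082.
Consumer price on the demand curve at q*: 154.04 − 0.45×40.4082 = 135.8563.

P = $135.86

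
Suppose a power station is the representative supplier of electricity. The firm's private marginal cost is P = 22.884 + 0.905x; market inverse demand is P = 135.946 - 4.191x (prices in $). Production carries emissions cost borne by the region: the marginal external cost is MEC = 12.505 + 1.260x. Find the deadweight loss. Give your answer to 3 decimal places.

DWL = $128.776

Market equilibrium (private): 22.884 + 0.905x = 135.946 - 4.191x → x_m = 22.1864.
Social marginal cost = private MC + MEC = 35.389 + 2.165x.
Set SMC = demand: 35.389 + 2.165x = 135.946 - 4.191x → x* = 15.8208.
Between x* and x_m the wedge SMC − demand runs linearly from 0 to MEC(x_m), so the loss is a triangle.
DWL = ½ × 6.3656 × 40.4599 = 128.7758.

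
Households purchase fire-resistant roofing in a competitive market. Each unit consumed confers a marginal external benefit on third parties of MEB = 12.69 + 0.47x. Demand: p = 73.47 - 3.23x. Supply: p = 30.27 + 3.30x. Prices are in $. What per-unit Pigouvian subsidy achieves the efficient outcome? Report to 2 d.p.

subsidy = $17.02 per unit

Social marginal benefit = demand + MEB = 86.16 - 2.76x.
Set SMB = MC: 86.16 - 2.76x = 30.27 + 3.30x → x* = 9.2228.
The Pigouvian subsidy equals MEB at x*: 12.69 + 0.47×9.2228 = 17.0247.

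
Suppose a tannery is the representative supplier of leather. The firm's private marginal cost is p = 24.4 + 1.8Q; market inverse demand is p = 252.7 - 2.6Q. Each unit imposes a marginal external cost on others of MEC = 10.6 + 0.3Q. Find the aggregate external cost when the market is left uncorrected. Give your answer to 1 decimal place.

Market equilibrium (private): 24.4 + 1.8Q = 252.7 - 2.6Q → Q_m = 51.8864.
Total external cost = ∫₀^{Q_m} (10.6 + 0.3Q) dQ = 10.6×51.8864 + ½×0.3×51.8864² = 953.8256.

953.8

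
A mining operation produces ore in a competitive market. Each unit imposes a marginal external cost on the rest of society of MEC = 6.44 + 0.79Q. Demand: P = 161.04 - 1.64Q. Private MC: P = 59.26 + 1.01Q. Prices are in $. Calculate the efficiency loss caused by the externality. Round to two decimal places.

Market equilibrium (private): 59.26 + 1.01Q = 161.04 - 1.64Q → Q_m = 38.4075.
Social marginal cost = private MC + MEC = 65.70 + 1.80Q.
Set SMC = demand: 65.70 + 1.80Q = 161.04 - 1.64Q → Q* = 27.7151.
The loss is the area between SMC and demand from Q* to Q_m; with linear curves that's a triangle of height MEC(Q_m).
DWL = ½ × 10.6924 × 36.7820 = 196.6439.

DWL = $196.64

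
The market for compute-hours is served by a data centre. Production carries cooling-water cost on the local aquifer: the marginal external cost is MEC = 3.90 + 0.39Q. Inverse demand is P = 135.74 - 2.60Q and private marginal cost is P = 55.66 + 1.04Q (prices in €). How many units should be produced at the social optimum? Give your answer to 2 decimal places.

Q* = 18.90

Social marginal cost = private MC + MEC = 59.56 + 1.43Q.
Set SMC = demand: 59.56 + 1.43Q = 135.74 - 2.60Q → Q* = 18.9032.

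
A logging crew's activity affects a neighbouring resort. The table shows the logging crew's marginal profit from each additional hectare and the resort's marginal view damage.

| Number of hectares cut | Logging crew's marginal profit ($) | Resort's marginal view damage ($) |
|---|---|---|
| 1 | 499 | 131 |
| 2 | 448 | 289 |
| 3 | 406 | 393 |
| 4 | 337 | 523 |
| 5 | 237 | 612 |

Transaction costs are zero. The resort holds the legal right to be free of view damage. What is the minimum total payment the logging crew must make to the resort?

$813

Efficient level: marginal profit ≥ marginal view damage through level 3, so k* = 3.
With the resort holding the right, the logging crew must at least compensate total damage at k*: 131 + 289 + 393 = 813.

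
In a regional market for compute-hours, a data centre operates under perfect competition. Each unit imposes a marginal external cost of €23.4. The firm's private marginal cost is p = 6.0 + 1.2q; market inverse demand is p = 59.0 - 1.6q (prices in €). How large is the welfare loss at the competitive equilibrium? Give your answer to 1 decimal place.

Market equilibrium (private): 6.0 + 1.2q = 59.0 - 1.6q → q_m = 18.9286.
Social marginal cost = private MC + MEC = 29.4 + 1.2q.
Set SMC = demand: 29.4 + 1.2q = 59.0 - 1.6q → q* = 10.5714.
Between q* and q_m the wedge SMC − demand runs linearly from 0 to MEC(q_m), so the loss is a triangle.
DWL = ½ × 8.3572 × 23.4000 = 97.7792.

DWL = €97.8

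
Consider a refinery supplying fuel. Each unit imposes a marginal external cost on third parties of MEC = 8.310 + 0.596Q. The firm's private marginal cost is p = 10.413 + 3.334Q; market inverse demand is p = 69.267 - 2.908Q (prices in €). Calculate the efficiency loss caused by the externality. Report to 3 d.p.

Market equilibrium (private): 10.413 + 3.334Q = 69.267 - 2.908Q → Q_m = 9.4287.
Social marginal cost = private MC + MEC = 18.723 + 3.930Q.
Set SMC = demand: 18.723 + 3.930Q = 69.267 - 2.908Q → Q* = 7.3916.
The loss is the area between SMC and demand from Q* to Q_m; with linear curves that's a triangle of height MEC(Q_m).
DWL = ½ × 2.0371 × 13.9295 = 14.1879.

DWL = €14.188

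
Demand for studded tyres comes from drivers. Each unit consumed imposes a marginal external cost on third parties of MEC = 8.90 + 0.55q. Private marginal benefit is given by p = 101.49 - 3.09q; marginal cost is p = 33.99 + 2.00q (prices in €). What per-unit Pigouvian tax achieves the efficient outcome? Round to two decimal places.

Social marginal benefit = demand − MEC = 92.59 - 3.64q.
Set SMB = MC: 92.59 - 3.64q = 33.99 + 2.00q → q* = 10.3901.
The Pigouvian tax equals MEC at q*: 8.90 + 0.55×10.3901 = 14.6146.

tax = €14.61 per unit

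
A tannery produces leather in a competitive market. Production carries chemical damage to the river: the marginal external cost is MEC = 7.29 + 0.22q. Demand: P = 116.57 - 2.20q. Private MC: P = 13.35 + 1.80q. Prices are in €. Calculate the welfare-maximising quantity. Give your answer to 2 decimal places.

Social marginal cost = private MC + MEC = 20.64 + 2.02q.
Set SMC = demand: 20.64 + 2.02q = 116.57 - 2.20q → q* = 22.7322.

q* = 22.73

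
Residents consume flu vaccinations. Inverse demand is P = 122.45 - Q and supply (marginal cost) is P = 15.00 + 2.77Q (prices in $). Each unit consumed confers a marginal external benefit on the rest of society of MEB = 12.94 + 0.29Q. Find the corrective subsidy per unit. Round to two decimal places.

Social marginal benefit = demand + MEB = 135.39 - 0.71Q.
Set SMB = MC: 135.39 - 0.71Q = 15.00 + 2.77Q → Q* = 34.5948.
The Pigouvian subsidy equals MEB at Q*: 12.94 + 0.29×34.5948 = 22.9725.

subsidy = $22.97 per unit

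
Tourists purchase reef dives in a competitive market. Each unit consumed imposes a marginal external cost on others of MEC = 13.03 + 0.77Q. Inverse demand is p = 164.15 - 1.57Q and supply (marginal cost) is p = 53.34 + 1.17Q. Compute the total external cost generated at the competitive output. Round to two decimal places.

Market equilibrium (private): 53.34 + 1.17Q = 164.15 - 1.57Q → Q_m = 40.4416.
Total external cost = ∫₀^{Q_m} (13.03 + 0.77Q) dQ = 13.03×40.4416 + ½×0.77×40.4416² = 1156.6304.

1156.63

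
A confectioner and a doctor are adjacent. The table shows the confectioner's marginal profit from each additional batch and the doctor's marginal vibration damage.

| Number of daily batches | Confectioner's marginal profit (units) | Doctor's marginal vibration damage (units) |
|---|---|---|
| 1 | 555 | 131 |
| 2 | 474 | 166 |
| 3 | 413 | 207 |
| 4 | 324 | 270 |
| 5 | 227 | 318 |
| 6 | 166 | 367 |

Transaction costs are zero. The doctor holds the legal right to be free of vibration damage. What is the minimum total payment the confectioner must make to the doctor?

Efficient level: marginal profit ≥ marginal vibration damage through level 4, so k* = 4.
With the doctor holding the right, the confectioner must at least compensate total damage at k*: 131 + 166 + 207 + 270 = 774.

774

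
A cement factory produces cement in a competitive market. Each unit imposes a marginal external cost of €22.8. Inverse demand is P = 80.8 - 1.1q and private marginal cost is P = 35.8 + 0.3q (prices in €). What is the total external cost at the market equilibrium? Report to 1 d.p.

€732.9

Market equilibrium (private): 35.8 + 0.3q = 80.8 - 1.1q → q_m = 32.1429.
Total external cost = MEC × q_m = 22.8 × 32.1429 = 732.8581.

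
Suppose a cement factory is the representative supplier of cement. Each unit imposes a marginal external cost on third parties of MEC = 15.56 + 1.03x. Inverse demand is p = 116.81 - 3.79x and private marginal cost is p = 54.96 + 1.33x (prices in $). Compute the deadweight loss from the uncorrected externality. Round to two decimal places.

Market equilibrium (private): 54.96 + 1.33x = 116.81 - 3.79x → x_m = 12.0801.
Social marginal cost = private MC + MEC = 70.52 + 2.36x.
Set SMC = demand: 70.52 + 2.36x = 116.81 - 3.79x → x* = 7.5268.
The loss is the area between SMC and demand from x* to x_m; with linear curves that's a triangle of height MEC(x_m).
DWL = ½ × 4.5533 × 28.0025 = 63.7519.

DWL = $63.75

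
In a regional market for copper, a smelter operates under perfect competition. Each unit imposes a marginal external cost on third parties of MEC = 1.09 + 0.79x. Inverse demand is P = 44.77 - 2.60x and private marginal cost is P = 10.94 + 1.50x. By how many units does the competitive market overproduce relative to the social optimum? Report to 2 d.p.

Market equilibrium (private): 10.94 + 1.50x = 44.77 - 2.60x → x_m = 8.2512.
Social marginal cost = private MC + MEC = 12.03 + 2.29x.
Set SMC = demand: 12.03 + 2.29x = 44.77 - 2.60x → x* = 6.6953.
Gap = |8.2512 − 6.6953| = 1.5559.

1.56 units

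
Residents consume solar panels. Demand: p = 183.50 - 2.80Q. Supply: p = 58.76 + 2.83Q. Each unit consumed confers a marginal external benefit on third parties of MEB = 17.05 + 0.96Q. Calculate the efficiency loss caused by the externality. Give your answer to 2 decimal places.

DWL = 157.22

Market equilibrium (private): 58.76 + 2.83Q = 183.50 - 2.80Q → Q_m = 22.1563.
Social marginal benefit = demand + MEB = 200.55 - 1.84Q.
Set SMB = MC: 200.55 - 1.84Q = 58.76 + 2.83Q → Q* = 30.3619.
Height of the DWL triangle at Q_m is SMB(Q_m) − MC(Q_m) = MEB(Q_m) = 38.3201.
DWL = ½ × 8.2056 × 38.3201 = 157.2197.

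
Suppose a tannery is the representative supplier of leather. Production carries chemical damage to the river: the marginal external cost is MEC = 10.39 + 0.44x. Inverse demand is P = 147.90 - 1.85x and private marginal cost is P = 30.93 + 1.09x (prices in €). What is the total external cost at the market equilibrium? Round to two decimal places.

€761.61

Market equilibrium (private): 30.93 + 1.09x = 147.90 - 1.85x → x_m = 39.7857.
Total external cost = ∫₀^{x_m} (10.39 + 0.44x) dx = 10.39×39.7857 + ½×0.44×39.7857² = 761.6118.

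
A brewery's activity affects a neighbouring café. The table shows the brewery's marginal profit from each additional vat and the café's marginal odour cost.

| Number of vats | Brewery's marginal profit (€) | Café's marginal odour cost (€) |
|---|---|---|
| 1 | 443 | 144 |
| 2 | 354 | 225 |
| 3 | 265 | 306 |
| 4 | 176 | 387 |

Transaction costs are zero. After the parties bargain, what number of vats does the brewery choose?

Bargaining reaches the level where marginal profit last exceeds marginal odour cost.
That holds through level 2 (354 ≥ 225) but not at 3 (265 < 306).

2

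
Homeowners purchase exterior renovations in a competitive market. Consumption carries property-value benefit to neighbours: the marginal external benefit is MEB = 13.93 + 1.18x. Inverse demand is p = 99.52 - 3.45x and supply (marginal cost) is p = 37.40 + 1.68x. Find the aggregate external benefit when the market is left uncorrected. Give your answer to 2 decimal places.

255.19

Market equilibrium (private): 37.40 + 1.68x = 99.52 - 3.45x → x_m = 12.1092.
Total external benefit = ∫₀^{x_m} (13.93 + 1.18x) dx = 13.93×12.1092 + ½×1.18×12.1092² = 255.1945.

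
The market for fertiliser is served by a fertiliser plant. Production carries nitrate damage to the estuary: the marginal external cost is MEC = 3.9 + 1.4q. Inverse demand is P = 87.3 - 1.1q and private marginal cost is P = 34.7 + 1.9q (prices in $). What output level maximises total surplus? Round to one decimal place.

Social marginal cost = private MC + MEC = 38.6 + 3.3q.
Set SMC = demand: 38.6 + 3.3q = 87.3 - 1.1q → q* = 11.0682.

q* = 11.1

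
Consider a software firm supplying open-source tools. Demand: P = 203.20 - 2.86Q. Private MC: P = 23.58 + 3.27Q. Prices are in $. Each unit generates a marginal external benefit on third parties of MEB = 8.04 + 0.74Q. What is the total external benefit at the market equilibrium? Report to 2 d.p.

$553.27

Market equilibrium (private): 23.58 + 3.27Q = 203.20 - 2.86Q → Q_m = 29.3018.
Total external benefit = ∫₀^{Q_m} (8.04 + 0.74Q) dQ = 8.04×29.3018 + ½×0.74×29.3018² = 553.2668.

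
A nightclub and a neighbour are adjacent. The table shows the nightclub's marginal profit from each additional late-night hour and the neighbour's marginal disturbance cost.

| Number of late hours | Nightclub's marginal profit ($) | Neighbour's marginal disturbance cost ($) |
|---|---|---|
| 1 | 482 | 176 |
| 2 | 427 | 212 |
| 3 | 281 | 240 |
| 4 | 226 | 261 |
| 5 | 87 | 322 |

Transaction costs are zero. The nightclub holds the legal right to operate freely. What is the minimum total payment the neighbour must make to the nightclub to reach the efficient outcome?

Left alone the nightclub would choose level 5 (marginal profit stays positive).
Efficient level: k* = 3 (marginal profit ≥ marginal disturbance cost through 3).
The neighbour must at least cover the nightclub's forgone profit from cutting 5→3: 226 + 87 = 313.

$313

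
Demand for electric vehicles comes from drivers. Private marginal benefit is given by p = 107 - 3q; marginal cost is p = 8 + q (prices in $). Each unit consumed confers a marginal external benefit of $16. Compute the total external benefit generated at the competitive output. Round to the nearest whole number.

Market equilibrium (private): 8 + q = 107 - 3q → q_m = 24.7500.
Total external benefit = MEB × q_m = 16 × 24.7500 = 396.0000.

$396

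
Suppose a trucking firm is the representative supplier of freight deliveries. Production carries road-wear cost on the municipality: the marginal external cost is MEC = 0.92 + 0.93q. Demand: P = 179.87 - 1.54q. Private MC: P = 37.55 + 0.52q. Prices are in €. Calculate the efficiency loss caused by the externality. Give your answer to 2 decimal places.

DWL = €710.25

Market equilibrium (private): 37.55 + 0.52q = 179.87 - 1.54q → q_m = 69.0874.
Social marginal cost = private MC + MEC = 38.47 + 1.45q.
Set SMC = demand: 38.47 + 1.45q = 179.87 - 1.54q → q* = 47.2910.
The welfare-loss triangle has base |q_m − q*| and height MEC(q_m) (the vertical gap between SMC and demand is zero at q* and MEC at q_m).
DWL = ½ × 21.7964 × 65.1713 = 710.2499.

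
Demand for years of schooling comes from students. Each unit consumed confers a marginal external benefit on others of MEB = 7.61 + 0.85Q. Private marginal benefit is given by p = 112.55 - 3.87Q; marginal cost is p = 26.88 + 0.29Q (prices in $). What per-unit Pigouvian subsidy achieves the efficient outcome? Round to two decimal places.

Social marginal benefit = demand + MEB = 120.16 - 3.02Q.
Set SMB = MC: 120.16 - 3.02Q = 26.88 + 0.29Q → Q* = 28.1813.
The Pigouvian subsidy equals MEB at Q*: 7.61 + 0.85×28.1813 = 31.5641.

subsidy = $31.56 per unit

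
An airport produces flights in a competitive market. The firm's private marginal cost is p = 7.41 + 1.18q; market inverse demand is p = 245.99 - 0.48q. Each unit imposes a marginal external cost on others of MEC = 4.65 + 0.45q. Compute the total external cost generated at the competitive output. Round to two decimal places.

Market equilibrium (private): 7.41 + 1.18q = 245.99 - 0.48q → q_m = 143.7229.
Total external cost = ∫₀^{q_m} (4.65 + 0.45q) dq = 4.65×143.7229 + ½×0.45×143.7229² = 5315.9727.

5315.97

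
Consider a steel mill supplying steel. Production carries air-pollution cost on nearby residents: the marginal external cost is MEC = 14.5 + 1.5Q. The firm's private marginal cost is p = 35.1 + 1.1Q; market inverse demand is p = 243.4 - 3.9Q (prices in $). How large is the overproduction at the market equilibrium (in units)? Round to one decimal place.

Market equilibrium (private): 35.1 + 1.1Q = 243.4 - 3.9Q → Q_m = 41.6600.
Social marginal cost = private MC + MEC = 49.6 + 2.6Q.
Set SMC = demand: 49.6 + 2.6Q = 243.4 - 3.9Q → Q* = 29.8154.
Gap = |41.6600 − 29.8154| = 11.8446.

11.8 units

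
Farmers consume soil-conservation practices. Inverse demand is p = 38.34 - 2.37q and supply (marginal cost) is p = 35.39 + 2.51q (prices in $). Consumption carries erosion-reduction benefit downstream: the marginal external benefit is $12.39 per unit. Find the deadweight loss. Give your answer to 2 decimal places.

DWL = $15.73

Market equilibrium (private): 35.39 + 2.51q = 38.34 - 2.37q → q_m = 0.6045.
Social marginal benefit = demand + MEB = 50.73 - 2.37q.
Set SMB = MC: 50.73 - 2.37q = 35.39 + 2.51q → q* = 3.1434.
Between q* and q_m the wedge SMB − MC runs linearly from 0 to MEB(q_m), so the loss is a triangle.
DWL = ½ × 2.5389 × 12.3900 = 15.7285.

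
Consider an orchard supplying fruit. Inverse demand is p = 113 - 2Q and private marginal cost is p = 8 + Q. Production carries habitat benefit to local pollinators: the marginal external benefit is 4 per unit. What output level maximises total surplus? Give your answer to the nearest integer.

Social marginal cost = private MC − MEB = 4 + Q.
Set SMC = demand: 4 + Q = 113 - 2Q → Q* = 36.3333.

Q* = 36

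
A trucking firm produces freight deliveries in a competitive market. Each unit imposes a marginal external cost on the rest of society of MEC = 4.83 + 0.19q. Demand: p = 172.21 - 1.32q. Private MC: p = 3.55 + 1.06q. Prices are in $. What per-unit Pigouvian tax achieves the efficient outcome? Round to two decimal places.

Social marginal cost = private MC + MEC = 8.38 + 1.25q.
Set SMC = demand: 8.38 + 1.25q = 172.21 - 1.32q → q* = 63.7471.
The Pigouvian tax equals MEC at q*: 4.83 + 0.19×63.7471 = 16.9419.

tax = $16.94 per unit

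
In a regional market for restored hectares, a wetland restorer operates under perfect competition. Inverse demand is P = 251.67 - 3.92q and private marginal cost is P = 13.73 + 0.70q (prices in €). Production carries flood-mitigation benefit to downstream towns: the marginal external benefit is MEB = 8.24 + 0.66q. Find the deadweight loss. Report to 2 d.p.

Market equilibrium (private): 13.73 + 0.70q = 251.67 - 3.92q → q_m = 51.5022.
Social marginal cost = private MC − MEB = 5.49 + 0.04q.
Set SMC = demand: 5.49 + 0.04q = 251.67 - 3.92q → q* = 62.1667.
The loss is the area between SMC and demand from q* to q_m; with linear curves that's a triangle of height MEB(q_m).
DWL = ½ × 10.6645 × 42.2314 = 225.1884.

DWL = €225.19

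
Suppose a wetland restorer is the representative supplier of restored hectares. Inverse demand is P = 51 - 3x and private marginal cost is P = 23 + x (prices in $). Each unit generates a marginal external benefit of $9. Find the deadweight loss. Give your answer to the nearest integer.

Market equilibrium (private): 23 + x = 51 - 3x → x_m = 7.0000.
Social marginal cost = private MC − MEB = 14 + x.
Set SMC = demand: 14 + x = 51 - 3x → x* = 9.2500.
Between x* and x_m the wedge demand − SMC runs linearly from 0 to MEB(x_m), so the loss is a triangle.
DWL = ½ × 2.2500 × 9.0000 = 10.1250.

DWL = $10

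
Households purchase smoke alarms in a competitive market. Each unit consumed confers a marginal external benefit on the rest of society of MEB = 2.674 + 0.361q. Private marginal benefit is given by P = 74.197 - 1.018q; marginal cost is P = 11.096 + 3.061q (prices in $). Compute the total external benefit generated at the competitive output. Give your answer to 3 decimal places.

Market equilibrium (private): 11.096 + 3.061q = 74.197 - 1.018q → q_m = 15.4697.
Total external benefit = ∫₀^{q_m} (2.674 + 0.361q) dq = 2.674×15.4697 + ½×0.361×15.4697² = 84.5617.

$84.562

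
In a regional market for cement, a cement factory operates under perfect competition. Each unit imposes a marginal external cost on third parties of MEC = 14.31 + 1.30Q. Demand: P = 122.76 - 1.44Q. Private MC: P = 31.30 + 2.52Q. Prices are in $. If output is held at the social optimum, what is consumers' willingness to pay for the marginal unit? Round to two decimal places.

P = $101.64

Social marginal cost = private MC + MEC = 45.61 + 3.82Q.
Set SMC = demand: 45.61 + 3.82Q = 122.76 - 1.44Q → Q* = 14.6673.
Consumer price on the demand curve at Q*: 122.76 − 1.44×14.6673 = 101.6391.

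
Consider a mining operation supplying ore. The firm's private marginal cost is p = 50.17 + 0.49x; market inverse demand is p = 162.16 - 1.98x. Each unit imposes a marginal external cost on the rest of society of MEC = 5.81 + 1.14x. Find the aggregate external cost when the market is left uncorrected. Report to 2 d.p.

Market equilibrium (private): 50.17 + 0.49x = 162.16 - 1.98x → x_m = 45.3401.
Total external cost = ∫₀^{x_m} (5.81 + 1.14x) dx = 5.81×45.3401 + ½×1.14×45.3401² = 1435.1890.

1435.19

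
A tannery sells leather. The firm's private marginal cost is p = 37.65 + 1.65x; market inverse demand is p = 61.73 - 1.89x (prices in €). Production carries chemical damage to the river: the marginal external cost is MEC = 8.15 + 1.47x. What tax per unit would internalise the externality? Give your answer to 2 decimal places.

Social marginal cost = private MC + MEC = 45.80 + 3.12x.
Set SMC = demand: 45.80 + 3.12x = 61.73 - 1.89x → x* = 3.1796.
The Pigouvian tax equals MEC at x*: 8.15 + 1.47×3.1796 = 12.8240.

tax = €12.82 per unit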